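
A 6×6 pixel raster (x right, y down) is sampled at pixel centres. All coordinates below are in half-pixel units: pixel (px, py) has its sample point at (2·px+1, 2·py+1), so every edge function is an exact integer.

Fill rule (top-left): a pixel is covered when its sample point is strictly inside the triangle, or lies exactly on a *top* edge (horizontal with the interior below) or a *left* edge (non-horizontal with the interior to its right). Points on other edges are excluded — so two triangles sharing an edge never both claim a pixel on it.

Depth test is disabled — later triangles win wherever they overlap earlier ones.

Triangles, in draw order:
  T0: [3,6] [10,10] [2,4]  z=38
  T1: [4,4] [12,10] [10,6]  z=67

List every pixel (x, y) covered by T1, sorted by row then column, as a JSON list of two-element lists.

T0:
  2·area = 10  (B↔C swapped to make it positive)
  edge (3, 6)→(2, 4): d=(-1,-2) top-left  bias=+0
  edge (2, 4)→(10, 10): d=(8,6) right/bottom  bias=-1
  edge (10, 10)→(3, 6): d=(-7,-4) top-left  bias=+0
    (1,2)@(3, 5): e=[1,2,7] → X
    (2,2)@(5, 5): e=[5,-10,15] → .
    (1,3)@(3, 7): e=[-1,18,-7] → .
    (2,3)@(5, 7): e=[3,6,1] → X
    (3,3)@(7, 7): e=[7,-6,9] → .
    (2,4)@(5, 9): e=[1,22,-13] → .
  covered (2 px):
    . . . . . .
    . . . . . .
    . X . . . .
    . . X . . .
    . . . . . .
    . . . . . .
T1:
  2·area = 20  (B↔C swapped to make it positive)
  edge (4, 4)→(10, 6): d=(6,2) right/bottom  bias=-1
  edge (10, 6)→(12, 10): d=(2,4) right/bottom  bias=-1
  edge (12, 10)→(4, 4): d=(-8,-6) top-left  bias=+0
    (0,1)@(1, 3): e=[0,30,-10] → .  [on edge]
    (3,2)@(7, 5): e=[0,10,10] → .  [on edge]
    (4,3)@(9, 7): e=[8,6,6] → X
    (5,3)@(11, 7): e=[4,-2,18] → .
    (4,4)@(9, 9): e=[20,10,-10] → .
    (5,4)@(11, 9): e=[16,2,2] → X
    (5,5)@(11, 11): e=[28,6,-14] → .
  covered (2 px):
    . . . . . .
    . . . . . .
    . . . . . .
    . . . . X .
    . . . . . X
    . . . . . .

Answer: [[4,3],[5,4]]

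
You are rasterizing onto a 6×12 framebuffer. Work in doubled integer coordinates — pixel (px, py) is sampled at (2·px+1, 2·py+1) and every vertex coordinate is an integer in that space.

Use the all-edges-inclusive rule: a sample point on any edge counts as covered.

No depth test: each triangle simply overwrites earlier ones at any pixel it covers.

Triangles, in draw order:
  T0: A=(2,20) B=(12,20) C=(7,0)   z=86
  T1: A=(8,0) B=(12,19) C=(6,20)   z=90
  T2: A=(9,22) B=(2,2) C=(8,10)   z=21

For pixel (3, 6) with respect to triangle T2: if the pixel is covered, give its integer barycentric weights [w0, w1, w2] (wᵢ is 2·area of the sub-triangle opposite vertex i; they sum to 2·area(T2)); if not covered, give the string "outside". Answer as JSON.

T0:
  2·area = 200  (B↔C swapped to make it positive)
  edge (2, 20)→(7, 0): d=(5,-20) inclusive
  edge (7, 0)→(12, 20): d=(5,20) inclusive
  edge (12, 20)→(2, 20): d=(-10,0) inclusive
    (3,0)@(7, 1): e=[5,5,190] → X
    (4,0)@(9, 1): e=[45,-35,190] → .
    (3,1)@(7, 3): e=[15,15,170] → X
    (4,1)@(9, 3): e=[55,-25,170] → .
    (3,2)@(7, 5): e=[25,25,150] → X
    (4,2)@(9, 5): e=[65,-15,150] → .
    (3,3)@(7, 7): e=[35,35,130] → X
    (4,3)@(9, 7): e=[75,-5,130] → .
    (2,4)@(5, 9): e=[5,85,110] → X
    (4,4)@(9, 9): e=[85,5,110] → X
    (5,4)@(11, 9): e=[125,-35,110] → .
    (2,5)@(5, 11): e=[15,95,90] → X
  covered (26 px):
    . . . X . .
    . . . X . .
    . . . X . .
    . . . X . .
    . . X X X .
    . . X X X .
    . . X X X .
    . . X X X .
    . X X X X X
    . X X X X X
    . . . . . .
    . . . . . .
T1:
  2·area = 118
  edge (8, 0)→(12, 19): d=(4,19) inclusive
  edge (12, 19)→(6, 20): d=(-6,1) inclusive
  edge (6, 20)→(8, 0): d=(2,-20) inclusive
    (4,2)@(9, 5): e=[1,87,30] → X
    (5,2)@(11, 5): e=[-37,85,70] → .
    (4,3)@(9, 7): e=[9,75,34] → X
    (5,3)@(11, 7): e=[-29,73,74] → .
    (4,4)@(9, 9): e=[17,63,38] → X
    (5,4)@(11, 9): e=[-21,61,78] → .
    (3,5)@(7, 11): e=[63,53,2] → X
    (5,5)@(11, 11): e=[-13,49,82] → .
    (3,6)@(7, 13): e=[71,41,6] → X
    (5,6)@(11, 13): e=[-5,37,86] → .
    (3,7)@(7, 15): e=[79,29,10] → X
    (5,7)@(11, 15): e=[3,25,90] → X
  covered (16 px):
    . . . . . .
    . . . . . .
    . . . . X .
    . . . . X .
    . . . . X .
    . . . X X .
    . . . X X .
    . . . X X X
    . . . X X X
    . . . X X X
    . . . . . .
    . . . . . .
T2:
  2·area = 64
  edge (9, 22)→(2, 2): d=(-7,-20) inclusive
  edge (2, 2)→(8, 10): d=(6,8) inclusive
  edge (8, 10)→(9, 22): d=(1,12) inclusive
    (2,3)@(5, 7): e=[25,6,33] → X
    (3,3)@(7, 7): e=[65,-10,9] → .
    (2,4)@(5, 9): e=[11,18,35] → X
    (3,4)@(7, 9): e=[51,2,11] → X
    (4,4)@(9, 9): e=[91,-14,-13] → .
    (2,5)@(5, 11): e=[-3,30,37] → .
    (3,5)@(7, 11): e=[37,14,13] → X
    (4,5)@(9, 11): e=[77,-2,-11] → .
    (3,6)@(7, 13): e=[23,26,15] → X
    (4,6)@(9, 13): e=[63,10,-9] → .
    (3,7)@(7, 15): e=[9,38,17] → X
    (4,7)@(9, 15): e=[49,22,-7] → .
  covered (6 px):
    . . . . . .
    . . . . . .
    . . . . . .
    . . X . . .
    . . X X . .
    . . . X . .
    . . . X . .
    . . . X . .
    . . . . . .
    . . . . . .
    . . . . . .
    . . . . . .

Final: [26,15,23]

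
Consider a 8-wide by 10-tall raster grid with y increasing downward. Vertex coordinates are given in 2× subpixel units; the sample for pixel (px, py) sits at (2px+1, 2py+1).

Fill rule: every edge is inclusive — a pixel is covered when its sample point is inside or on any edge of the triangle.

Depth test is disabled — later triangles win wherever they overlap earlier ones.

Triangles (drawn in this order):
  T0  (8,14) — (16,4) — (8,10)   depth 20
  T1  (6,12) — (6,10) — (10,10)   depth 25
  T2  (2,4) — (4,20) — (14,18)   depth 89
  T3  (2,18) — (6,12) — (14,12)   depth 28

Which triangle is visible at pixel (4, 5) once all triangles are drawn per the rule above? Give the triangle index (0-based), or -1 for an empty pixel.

T0:
  2·area = 32  (B↔C swapped to make it positive)
  edge (8, 14)→(8, 10): d=(0,-4) inclusive
  edge (8, 10)→(16, 4): d=(8,-6) inclusive
  edge (16, 4)→(8, 14): d=(-8,10) inclusive
    (7,2)@(15, 5): e=[28,2,2] → █
    (6,3)@(13, 7): e=[20,6,6] → █
    (7,3)@(15, 7): e=[28,18,-14] → ·
    (5,4)@(11, 9): e=[12,10,10] → █
    (6,4)@(13, 9): e=[20,22,-10] → ·
    (4,5)@(9, 11): e=[4,14,14] → █
    (5,5)@(11, 11): e=[12,26,-6] → ·
    (4,6)@(9, 13): e=[4,30,-2] → ·
  covered (4 px):
    · · · · · · · ·
    · · · · · · · ·
    · · · · · · · █
    · · · · · · █ ·
    · · · · · █ · ·
    · · · · █ · · ·
    · · · · · · · ·
    · · · · · · · ·
    · · · · · · · ·
    · · · · · · · ·
T1:
  2·area = 8
  edge (6, 12)→(6, 10): d=(0,-2) inclusive
  edge (6, 10)→(10, 10): d=(4,0) inclusive
  edge (10, 10)→(6, 12): d=(-4,2) inclusive
    (3,5)@(7, 11): e=[2,4,2] → █
    (4,5)@(9, 11): e=[6,4,-2] → ·
    (3,6)@(7, 13): e=[2,12,-6] → ·
  covered (1 px):
    · · · · · · · ·
    · · · · · · · ·
    · · · · · · · ·
    · · · · · · · ·
    · · · · · · · ·
    · · · █ · · · ·
    · · · · · · · ·
    · · · · · · · ·
    · · · · · · · ·
    · · · · · · · ·
T2:
  2·area = 164  (B↔C swapped to make it positive)
  edge (2, 4)→(14, 18): d=(12,14) inclusive
  edge (14, 18)→(4, 20): d=(-10,2) inclusive
  edge (4, 20)→(2, 4): d=(-2,-16) inclusive
    (1,3)@(3, 7): e=[22,132,10] → █
    (2,3)@(5, 7): e=[-6,128,42] → ·
    (1,4)@(3, 9): e=[46,112,6] → █
    (2,4)@(5, 9): e=[18,108,38] → █
    (3,4)@(7, 9): e=[-10,104,70] → ·
    (1,5)@(3, 11): e=[70,92,2] → █
    (3,5)@(7, 11): e=[14,84,66] → █
    (4,5)@(9, 11): e=[-14,80,98] → ·
    (1,6)@(3, 13): e=[94,72,-2] → ·
    (2,6)@(5, 13): e=[66,68,30] → █
    (4,6)@(9, 13): e=[10,60,94] → █
    (5,6)@(11, 13): e=[-18,56,126] → ·
    (4,9)@(9, 19): e=[82,0,82] → █  [on edge]
  covered (21 px):
    · · · · · · · ·
    · · · · · · · ·
    · · · · · · · ·
    · █ · · · · · ·
    · █ █ · · · · ·
    · █ █ █ · · · ·
    · · █ █ █ · · ·
    · · █ █ █ █ · ·
    · · █ █ █ █ █ ·
    · · █ █ █ · · ·
T3:
  2·area = 48
  edge (2, 18)→(6, 12): d=(4,-6) inclusive
  edge (6, 12)→(14, 12): d=(8,0) inclusive
  edge (14, 12)→(2, 18): d=(-12,6) inclusive
    (3,6)@(7, 13): e=[10,8,30] → █
    (4,6)@(9, 13): e=[22,8,18] → █
    (5,6)@(11, 13): e=[34,8,6] → █
    (6,6)@(13, 13): e=[46,8,-6] → ·
    (2,7)@(5, 15): e=[6,24,18] → █
    (4,7)@(9, 15): e=[30,24,-6] → ·
    (5,7)@(11, 15): e=[42,24,-18] → ·
    (1,8)@(3, 17): e=[2,40,6] → █
    (2,8)@(5, 17): e=[14,40,-6] → ·
    (3,8)@(7, 17): e=[26,40,-18] → ·
    (1,9)@(3, 19): e=[10,56,-18] → ·
  covered (6 px):
    · · · · · · · ·
    · · · · · · · ·
    · · · · · · · ·
    · · · · · · · ·
    · · · · · · · ·
    · · · · · · · ·
    · · · █ █ █ · ·
    · · █ █ · · · ·
    · █ · · · · · ·
    · · · · · · · ·

Z-buffer (winner per pixel, '.' = empty):
  . . . . . . . .
  . . . . . . . .
  . . . . . . . 0
  . 2 . . . . 0 .
  . 2 2 . . 0 . .
  . 2 2 2 0 . . .
  . . 2 3 3 3 . .
  . . 3 3 2 2 . .
  . 3 2 2 2 2 2 .
  . . 2 2 2 . . .

Result: 0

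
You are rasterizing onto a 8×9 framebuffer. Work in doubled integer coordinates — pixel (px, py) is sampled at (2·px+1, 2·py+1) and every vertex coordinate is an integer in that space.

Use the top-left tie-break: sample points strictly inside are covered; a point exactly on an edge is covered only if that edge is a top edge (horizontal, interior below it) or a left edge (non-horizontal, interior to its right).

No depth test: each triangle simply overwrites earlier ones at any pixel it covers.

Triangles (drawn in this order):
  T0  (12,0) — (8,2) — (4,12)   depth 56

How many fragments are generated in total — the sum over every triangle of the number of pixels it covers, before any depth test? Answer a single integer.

T0:
  2·area = 32  (B↔C swapped to make it positive)
  edge (12, 0)→(4, 12): d=(-8,12) right/bottom  bias=-1
  edge (4, 12)→(8, 2): d=(4,-10) top-left  bias=+0
  edge (8, 2)→(12, 0): d=(4,-2) top-left  bias=+0
    (5,0)@(11, 1): e=[4,26,2] → #
    (6,0)@(13, 1): e=[-20,46,6] → ·
    (4,1)@(9, 3): e=[12,14,6] → #
    (5,1)@(11, 3): e=[-12,34,10] → ·
    (3,2)@(7, 5): e=[20,2,10] → #
    (4,2)@(9, 5): e=[-4,22,14] → ·
    (3,3)@(7, 7): e=[4,10,18] → #
    (4,3)@(9, 7): e=[-20,30,22] → ·
    (3,4)@(7, 9): e=[-12,18,26] → ·
  covered (4 px):
    · · · · · # · ·
    · · · · # · · ·
    · · · # · · · ·
    · · · # · · · ·
    · · · · · · · ·
    · · · · · · · ·
    · · · · · · · ·
    · · · · · · · ·
    · · · · · · · ·

Result: 4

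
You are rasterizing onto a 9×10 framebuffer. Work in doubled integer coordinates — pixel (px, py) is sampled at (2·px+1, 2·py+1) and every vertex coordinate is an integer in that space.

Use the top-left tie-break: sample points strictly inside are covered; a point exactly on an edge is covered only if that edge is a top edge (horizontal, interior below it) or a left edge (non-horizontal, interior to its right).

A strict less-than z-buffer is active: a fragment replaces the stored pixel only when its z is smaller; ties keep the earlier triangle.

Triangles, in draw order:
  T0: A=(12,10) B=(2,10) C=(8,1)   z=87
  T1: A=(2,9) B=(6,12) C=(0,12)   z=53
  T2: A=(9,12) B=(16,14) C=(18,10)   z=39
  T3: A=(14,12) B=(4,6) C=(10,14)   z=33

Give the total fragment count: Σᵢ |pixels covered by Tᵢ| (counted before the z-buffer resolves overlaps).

T0:
  2·area = 90
  edge (12, 10)→(2, 10): d=(-10,0) right/bottom  bias=-1
  edge (2, 10)→(8, 1): d=(6,-9) top-left  bias=+0
  edge (8, 1)→(12, 10): d=(4,9) right/bottom  bias=-1
    (3,1)@(7, 3): e=[70,3,17] → █
    (4,1)@(9, 3): e=[70,21,-1] → ·
    (3,2)@(7, 5): e=[50,15,25] → █
    (4,2)@(9, 5): e=[50,33,7] → █
    (5,2)@(11, 5): e=[50,51,-11] → ·
    (2,3)@(5, 7): e=[30,9,51] → █
    (5,3)@(11, 7): e=[30,63,-3] → ·
    (1,4)@(3, 9): e=[10,3,77] → █
    (5,4)@(11, 9): e=[10,75,5] → █
    (6,4)@(13, 9): e=[10,93,-13] → ·
    (1,5)@(3, 11): e=[-10,15,85] → ·
    (2,5)@(5, 11): e=[-10,33,67] → ·
  covered (11 px):
    · · · · · · · · ·
    · · · █ · · · · ·
    · · · █ █ · · · ·
    · · █ █ █ · · · ·
    · █ █ █ █ █ · · ·
    · · · · · · · · ·
    · · · · · · · · ·
    · · · · · · · · ·
    · · · · · · · · ·
    · · · · · · · · ·
T1:
  2·area = 18
  edge (2, 9)→(6, 12): d=(4,3) right/bottom  bias=-1
  edge (6, 12)→(0, 12): d=(-6,0) right/bottom  bias=-1
  edge (0, 12)→(2, 9): d=(2,-3) top-left  bias=+0
    (0,5)@(1, 11): e=[11,6,1] → █
    (1,5)@(3, 11): e=[5,6,7] → █
    (2,5)@(5, 11): e=[-1,6,13] → ·
    (0,6)@(1, 13): e=[19,-6,5] → ·
    (1,6)@(3, 13): e=[13,-6,11] → ·
  covered (2 px):
    · · · · · · · · ·
    · · · · · · · · ·
    · · · · · · · · ·
    · · · · · · · · ·
    · · · · · · · · ·
    █ █ · · · · · · ·
    · · · · · · · · ·
    · · · · · · · · ·
    · · · · · · · · ·
    · · · · · · · · ·
T2:
  2·area = 32  (B↔C swapped to make it positive)
  edge (9, 12)→(18, 10): d=(9,-2) top-left  bias=+0
  edge (18, 10)→(16, 14): d=(-2,4) right/bottom  bias=-1
  edge (16, 14)→(9, 12): d=(-7,-2) top-left  bias=+0
    (7,5)@(15, 11): e=[3,10,19] → █
    (8,5)@(17, 11): e=[7,2,23] → █
    (6,6)@(13, 13): e=[17,14,1] → █
    (8,6)@(17, 13): e=[25,-2,9] → ·
    (6,7)@(13, 15): e=[35,10,-13] → ·
    (7,7)@(15, 15): e=[39,2,-9] → ·
  covered (4 px):
    · · · · · · · · ·
    · · · · · · · · ·
    · · · · · · · · ·
    · · · · · · · · ·
    · · · · · · · · ·
    · · · · · · · █ █
    · · · · · · █ █ ·
    · · · · · · · · ·
    · · · · · · · · ·
    · · · · · · · · ·
T3:
  2·area = 44  (B↔C swapped to make it positive)
  edge (14, 12)→(10, 14): d=(-4,2) right/bottom  bias=-1
  edge (10, 14)→(4, 6): d=(-6,-8) top-left  bias=+0
  edge (4, 6)→(14, 12): d=(10,6) right/bottom  bias=-1
    (2,3)@(5, 7): e=[38,2,4] → █
    (3,3)@(7, 7): e=[34,18,-8] → ·
    (2,4)@(5, 9): e=[30,-10,24] → ·
    (3,4)@(7, 9): e=[26,6,12] → █
    (4,4)@(9, 9): e=[22,22,0] → ·  [on edge]
    (3,5)@(7, 11): e=[18,-6,32] → ·
    (4,5)@(9, 11): e=[14,10,20] → █
    (5,5)@(11, 11): e=[10,26,8] → █
    (6,5)@(13, 11): e=[6,42,-4] → ·
    (4,6)@(9, 13): e=[6,-2,40] → ·
    (5,6)@(11, 13): e=[2,14,28] → █
    (6,6)@(13, 13): e=[-2,30,16] → ·
  covered (5 px):
    · · · · · · · · ·
    · · · · · · · · ·
    · · · · · · · · ·
    · · █ · · · · · ·
    · · · █ · · · · ·
    · · · · █ █ · · ·
    · · · · · █ · · ·
    · · · · · · · · ·
    · · · · · · · · ·
    · · · · · · · · ·

Result: 22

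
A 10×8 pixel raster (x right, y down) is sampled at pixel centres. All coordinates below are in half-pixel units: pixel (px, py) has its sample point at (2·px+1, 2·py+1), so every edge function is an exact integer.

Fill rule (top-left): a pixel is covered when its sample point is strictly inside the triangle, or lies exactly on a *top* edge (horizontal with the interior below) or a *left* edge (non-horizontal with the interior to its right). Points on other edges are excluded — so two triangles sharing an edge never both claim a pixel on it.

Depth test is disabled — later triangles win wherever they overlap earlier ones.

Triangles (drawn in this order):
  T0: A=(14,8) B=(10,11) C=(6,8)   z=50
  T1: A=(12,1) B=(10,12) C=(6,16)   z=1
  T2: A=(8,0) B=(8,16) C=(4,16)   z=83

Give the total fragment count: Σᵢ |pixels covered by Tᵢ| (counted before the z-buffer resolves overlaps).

T0:
  2·area = 24
  edge (14, 8)→(10, 11): d=(-4,3) right/bottom  bias=-1
  edge (10, 11)→(6, 8): d=(-4,-3) top-left  bias=+0
  edge (6, 8)→(14, 8): d=(8,0) top-left  bias=+0
    (4,4)@(9, 9): e=[11,5,8] → █
    (5,4)@(11, 9): e=[5,11,8] → █
    (6,4)@(13, 9): e=[-1,17,8] → ·
    (4,5)@(9, 11): e=[3,-3,24] → ·
    (5,5)@(11, 11): e=[-3,3,24] → ·
  covered (2 px):
    · · · · · · · · · ·
    · · · · · · · · · ·
    · · · · · · · · · ·
    · · · · · · · · · ·
    · · · · █ █ · · · ·
    · · · · · · · · · ·
    · · · · · · · · · ·
    · · · · · · · · · ·
T1:
  2·area = 36
  edge (12, 1)→(10, 12): d=(-2,11) right/bottom  bias=-1
  edge (10, 12)→(6, 16): d=(-4,4) right/bottom  bias=-1
  edge (6, 16)→(12, 1): d=(6,-15) top-left  bias=+0
    (9,1)@(19, 3): e=[-81,0,117] → ·  [on edge]
    (5,2)@(11, 5): e=[3,24,9] → █
    (6,2)@(13, 5): e=[-19,16,39] → ·
    (8,2)@(17, 5): e=[-63,0,99] → ·  [on edge]
    (5,3)@(11, 7): e=[-1,16,21] → ·
    (7,3)@(15, 7): e=[-45,0,81] → ·  [on edge]
    (4,4)@(9, 9): e=[17,16,3] → █
    (5,4)@(11, 9): e=[-5,8,33] → ·
    (6,4)@(13, 9): e=[-27,0,63] → ·  [on edge]
    (4,5)@(9, 11): e=[13,8,15] → █
    (5,5)@(11, 11): e=[-9,0,45] → ·  [on edge]
    (4,6)@(9, 13): e=[9,0,27] → ·  [on edge]
    (3,7)@(7, 15): e=[27,0,9] → ·  [on edge]
  covered (3 px):
    · · · · · · · · · ·
    · · · · · · · · · ·
    · · · · · █ · · · ·
    · · · · · · · · · ·
    · · · · █ · · · · ·
    · · · · █ · · · · ·
    · · · · · · · · · ·
    · · · · · · · · · ·
T2:
  2·area = 64
  edge (8, 0)→(8, 16): d=(0,16) right/bottom  bias=-1
  edge (8, 16)→(4, 16): d=(-4,0) right/bottom  bias=-1
  edge (4, 16)→(8, 0): d=(4,-16) top-left  bias=+0
    (3,2)@(7, 5): e=[16,44,4] → █
    (4,2)@(9, 5): e=[-16,44,36] → ·
    (3,3)@(7, 7): e=[16,36,12] → █
    (4,3)@(9, 7): e=[-16,36,44] → ·
    (3,4)@(7, 9): e=[16,28,20] → █
    (4,4)@(9, 9): e=[-16,28,52] → ·
    (3,5)@(7, 11): e=[16,20,28] → █
    (4,5)@(9, 11): e=[-16,20,60] → ·
    (2,6)@(5, 13): e=[48,12,4] → █
    (4,6)@(9, 13): e=[-16,12,68] → ·
    (2,7)@(5, 15): e=[48,4,12] → █
    (4,7)@(9, 15): e=[-16,4,76] → ·
  covered (8 px):
    · · · · · · · · · ·
    · · · · · · · · · ·
    · · · █ · · · · · ·
    · · · █ · · · · · ·
    · · · █ · · · · · ·
    · · · █ · · · · · ·
    · · █ █ · · · · · ·
    · · █ █ · · · · · ·

Answer: 13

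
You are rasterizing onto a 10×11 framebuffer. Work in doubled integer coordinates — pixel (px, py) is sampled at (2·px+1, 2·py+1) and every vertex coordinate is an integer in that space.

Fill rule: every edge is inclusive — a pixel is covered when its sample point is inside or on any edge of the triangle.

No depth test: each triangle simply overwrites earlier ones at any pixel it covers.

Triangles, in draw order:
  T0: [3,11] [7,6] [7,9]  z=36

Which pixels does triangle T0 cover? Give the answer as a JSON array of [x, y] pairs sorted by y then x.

T0:
  2·area = 12
  edge (3, 11)→(7, 6): d=(4,-5) inclusive
  edge (7, 6)→(7, 9): d=(0,3) inclusive
  edge (7, 9)→(3, 11): d=(-4,2) inclusive
    (3,0)@(7, 1): e=[-20,0,32] → ·  [on edge]
    (5,0)@(11, 1): e=[0,-12,24] → ·  [on edge]
    (3,1)@(7, 3): e=[-12,0,24] → ·  [on edge]
    (9,1)@(19, 3): e=[48,-36,0] → ·  [on edge]
    (3,2)@(7, 5): e=[-4,0,16] → ·  [on edge]
    (7,2)@(15, 5): e=[36,-24,0] → ·  [on edge]
    (3,3)@(7, 7): e=[4,0,8] → #  [on edge]
    (4,3)@(9, 7): e=[14,-6,4] → ·
    (5,3)@(11, 7): e=[24,-12,0] → ·  [on edge]
    (2,4)@(5, 9): e=[2,6,4] → #
    (3,4)@(7, 9): e=[12,0,0] → #  [on edge]
    (4,4)@(9, 9): e=[22,-6,-4] → ·
    (1,5)@(3, 11): e=[0,12,0] → #  [on edge]
    (3,5)@(7, 11): e=[20,0,-8] → ·  [on edge]
    (3,6)@(7, 13): e=[28,0,-16] → ·  [on edge]
    (3,7)@(7, 15): e=[36,0,-24] → ·  [on edge]
    (3,8)@(7, 17): e=[44,0,-32] → ·  [on edge]
    (3,9)@(7, 19): e=[52,0,-40] → ·  [on edge]
    (3,10)@(7, 21): e=[60,0,-48] → ·  [on edge]
  covered (4 px):
    · · · · · · · · · ·
    · · · · · · · · · ·
    · · · · · · · · · ·
    · · · # · · · · · ·
    · · # # · · · · · ·
    · # · · · · · · · ·
    · · · · · · · · · ·
    · · · · · · · · · ·
    · · · · · · · · · ·
    · · · · · · · · · ·
    · · · · · · · · · ·

Answer: [[3,3],[2,4],[3,4],[1,5]]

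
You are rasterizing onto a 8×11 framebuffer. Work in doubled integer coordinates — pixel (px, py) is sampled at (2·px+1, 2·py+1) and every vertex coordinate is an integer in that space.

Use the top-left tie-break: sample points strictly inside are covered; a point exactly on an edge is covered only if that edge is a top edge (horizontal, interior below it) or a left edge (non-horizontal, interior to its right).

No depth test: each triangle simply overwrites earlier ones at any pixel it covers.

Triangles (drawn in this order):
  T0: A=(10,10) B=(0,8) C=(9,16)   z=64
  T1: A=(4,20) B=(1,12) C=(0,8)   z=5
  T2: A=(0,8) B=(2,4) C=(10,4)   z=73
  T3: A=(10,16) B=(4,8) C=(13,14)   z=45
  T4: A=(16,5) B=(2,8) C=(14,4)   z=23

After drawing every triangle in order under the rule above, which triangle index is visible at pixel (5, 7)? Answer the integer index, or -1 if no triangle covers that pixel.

T0:
  2·area = 62  (B↔C swapped to make it positive)
  edge (10, 10)→(9, 16): d=(-1,6) right/bottom  bias=-1
  edge (9, 16)→(0, 8): d=(-9,-8) top-left  bias=+0
  edge (0, 8)→(10, 10): d=(10,2) right/bottom  bias=-1
    (1,4)@(3, 9): e=[43,15,4] → #
    (2,4)@(5, 9): e=[31,31,0] → ·  [on edge]
    (1,5)@(3, 11): e=[41,-3,24] → ·
    (2,5)@(5, 11): e=[29,13,20] → #
    (3,5)@(7, 11): e=[17,29,16] → #
    (4,5)@(9, 11): e=[5,45,12] → #
    (5,5)@(11, 11): e=[-7,61,8] → ·
    (7,5)@(15, 11): e=[-31,93,0] → ·  [on edge]
    (2,6)@(5, 13): e=[27,-5,40] → ·
    (3,6)@(7, 13): e=[15,11,36] → #
    (5,6)@(11, 13): e=[-9,43,28] → ·
    (3,7)@(7, 15): e=[13,-7,56] → ·
  covered (7 px):
    · · · · · · · ·
    · · · · · · · ·
    · · · · · · · ·
    · · · · · · · ·
    · # · · · · · ·
    · · # # # · · ·
    · · · # # · · ·
    · · · · # · · ·
    · · · · · · · ·
    · · · · · · · ·
    · · · · · · · ·
T1:
  2·area = 4
  edge (4, 20)→(1, 12): d=(-3,-8) top-left  bias=+0
  edge (1, 12)→(0, 8): d=(-1,-4) top-left  bias=+0
  edge (0, 8)→(4, 20): d=(4,12) right/bottom  bias=-1
    (0,5)@(1, 11): e=[3,1,0] → ·  [on edge]
    (1,8)@(3, 17): e=[1,3,0] → ·  [on edge]
  covered (0 px):
    · · · · · · · ·
    · · · · · · · ·
    · · · · · · · ·
    · · · · · · · ·
    · · · · · · · ·
    · · · · · · · ·
    · · · · · · · ·
    · · · · · · · ·
    · · · · · · · ·
    · · · · · · · ·
    · · · · · · · ·
T2:
  2·area = 32
  edge (0, 8)→(2, 4): d=(2,-4) top-left  bias=+0
  edge (2, 4)→(10, 4): d=(8,0) top-left  bias=+0
  edge (10, 4)→(0, 8): d=(-10,4) right/bottom  bias=-1
    (1,2)@(3, 5): e=[6,8,18] → #
    (2,2)@(5, 5): e=[14,8,10] → #
    (3,2)@(7, 5): e=[22,8,2] → #
    (4,2)@(9, 5): e=[30,8,-6] → ·
    (0,3)@(1, 7): e=[2,24,6] → #
    (1,3)@(3, 7): e=[10,24,-2] → ·
    (2,3)@(5, 7): e=[18,24,-10] → ·
    (3,3)@(7, 7): e=[26,24,-18] → ·
    (0,4)@(1, 9): e=[6,40,-14] → ·
  covered (4 px):
    · · · · · · · ·
    · · · · · · · ·
    · # # # · · · ·
    # · · · · · · ·
    · · · · · · · ·
    · · · · · · · ·
    · · · · · · · ·
    · · · · · · · ·
    · · · · · · · ·
    · · · · · · · ·
    · · · · · · · ·
T3:
  2·area = 36
  edge (10, 16)→(4, 8): d=(-6,-8) top-left  bias=+0
  edge (4, 8)→(13, 14): d=(9,6) right/bottom  bias=-1
  edge (13, 14)→(10, 16): d=(-3,2) right/bottom  bias=-1
    (2,4)@(5, 9): e=[2,3,31] → #
    (3,4)@(7, 9): e=[18,-9,27] → ·
    (2,5)@(5, 11): e=[-10,21,25] → ·
    (3,5)@(7, 11): e=[6,9,21] → #
    (4,5)@(9, 11): e=[22,-3,17] → ·
    (3,6)@(7, 13): e=[-6,27,15] → ·
    (4,6)@(9, 13): e=[10,15,11] → #
    (5,6)@(11, 13): e=[26,3,7] → #
    (6,6)@(13, 13): e=[42,-9,3] → ·
    (4,7)@(9, 15): e=[-2,33,5] → ·
    (5,7)@(11, 15): e=[14,21,1] → #
    (6,7)@(13, 15): e=[30,9,-3] → ·
  covered (5 px):
    · · · · · · · ·
    · · · · · · · ·
    · · · · · · · ·
    · · · · · · · ·
    · · # · · · · ·
    · · · # · · · ·
    · · · · # # · ·
    · · · · · # · ·
    · · · · · · · ·
    · · · · · · · ·
    · · · · · · · ·
T4:
  2·area = 20
  edge (16, 5)→(2, 8): d=(-14,3) right/bottom  bias=-1
  edge (2, 8)→(14, 4): d=(12,-4) top-left  bias=+0
  edge (14, 4)→(16, 5): d=(2,1) right/bottom  bias=-1
    (5,2)@(11, 5): e=[15,0,5] → #  [on edge]
    (6,2)@(13, 5): e=[9,8,3] → #
    (7,2)@(15, 5): e=[3,16,1] → #
    (2,3)@(5, 7): e=[5,0,15] → #  [on edge]
    (3,3)@(7, 7): e=[-1,8,13] → ·
    (5,3)@(11, 7): e=[-13,24,9] → ·
    (6,3)@(13, 7): e=[-19,32,7] → ·
    (7,3)@(15, 7): e=[-25,40,5] → ·
    (2,4)@(5, 9): e=[-23,24,19] → ·
  covered (4 px):
    · · · · · · · ·
    · · · · · · · ·
    · · · · · # # #
    · · # · · · · ·
    · · · · · · · ·
    · · · · · · · ·
    · · · · · · · ·
    · · · · · · · ·
    · · · · · · · ·
    · · · · · · · ·
    · · · · · · · ·

Z-buffer (winner per pixel, '.' = empty):
  . . . . . . . .
  . . . . . . . .
  . 2 2 2 . 4 4 4
  2 . 4 . . . . .
  . 0 3 . . . . .
  . . 0 3 0 . . .
  . . . 0 3 3 . .
  . . . . 0 3 . .
  . . . . . . . .
  . . . . . . . .
  . . . . . . . .

Result: 3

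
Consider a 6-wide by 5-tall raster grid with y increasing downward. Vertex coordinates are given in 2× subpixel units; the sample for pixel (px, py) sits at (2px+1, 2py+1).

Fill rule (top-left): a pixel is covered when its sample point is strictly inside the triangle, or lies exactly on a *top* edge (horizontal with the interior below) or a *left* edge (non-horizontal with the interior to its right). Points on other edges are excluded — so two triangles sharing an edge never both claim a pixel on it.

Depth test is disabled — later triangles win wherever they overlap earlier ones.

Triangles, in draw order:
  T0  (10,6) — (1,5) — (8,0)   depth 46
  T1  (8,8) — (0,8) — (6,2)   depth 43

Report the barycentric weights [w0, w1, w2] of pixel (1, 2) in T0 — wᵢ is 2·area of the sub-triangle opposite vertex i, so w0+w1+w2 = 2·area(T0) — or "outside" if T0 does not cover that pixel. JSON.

T0:
  2·area = 52
  edge (10, 6)→(1, 5): d=(-9,-1) top-left  bias=+0
  edge (1, 5)→(8, 0): d=(7,-5) top-left  bias=+0
  edge (8, 0)→(10, 6): d=(2,6) right/bottom  bias=-1
    (3,0)@(7, 1): e=[42,2,8] → █
    (4,0)@(9, 1): e=[44,12,-4] → ·
    (2,1)@(5, 3): e=[22,6,24] → █
    (4,1)@(9, 3): e=[26,26,0] → ·  [on edge]
    (0,2)@(1, 5): e=[0,0,52] → █  [on edge]
    (1,2)@(3, 5): e=[2,10,40] → █
    (4,2)@(9, 5): e=[8,40,4] → █
    (5,2)@(11, 5): e=[10,50,-8] → ·
    (0,3)@(1, 7): e=[-18,14,56] → ·
    (1,3)@(3, 7): e=[-16,24,44] → ·
    (2,3)@(5, 7): e=[-14,34,32] → ·
    (3,3)@(7, 7): e=[-12,44,20] → ·
    (5,4)@(11, 9): e=[-26,78,0] → ·  [on edge]
  covered (8 px):
    · · · █ · ·
    · · █ █ · ·
    █ █ █ █ █ ·
    · · · · · ·
    · · · · · ·
T1:
  2·area = 48
  edge (8, 8)→(0, 8): d=(-8,0) right/bottom  bias=-1
  edge (0, 8)→(6, 2): d=(6,-6) top-left  bias=+0
  edge (6, 2)→(8, 8): d=(2,6) right/bottom  bias=-1
    (3,0)@(7, 1): e=[56,0,-8] → ·  [on edge]
    (2,1)@(5, 3): e=[40,0,8] → █  [on edge]
    (3,1)@(7, 3): e=[40,12,-4] → ·
    (1,2)@(3, 5): e=[24,0,24] → █  [on edge]
    (3,2)@(7, 5): e=[24,24,0] → ·  [on edge]
    (0,3)@(1, 7): e=[8,0,40] → █  [on edge]
    (3,3)@(7, 7): e=[8,36,4] → █
    (4,3)@(9, 7): e=[8,48,-8] → ·
    (0,4)@(1, 9): e=[-8,12,44] → ·
    (1,4)@(3, 9): e=[-8,24,32] → ·
    (2,4)@(5, 9): e=[-8,36,20] → ·
    (3,4)@(7, 9): e=[-8,48,8] → ·
  covered (7 px):
    · · · · · ·
    · · █ · · ·
    · █ █ · · ·
    █ █ █ █ · ·
    · · · · · ·

Final: [10,40,2]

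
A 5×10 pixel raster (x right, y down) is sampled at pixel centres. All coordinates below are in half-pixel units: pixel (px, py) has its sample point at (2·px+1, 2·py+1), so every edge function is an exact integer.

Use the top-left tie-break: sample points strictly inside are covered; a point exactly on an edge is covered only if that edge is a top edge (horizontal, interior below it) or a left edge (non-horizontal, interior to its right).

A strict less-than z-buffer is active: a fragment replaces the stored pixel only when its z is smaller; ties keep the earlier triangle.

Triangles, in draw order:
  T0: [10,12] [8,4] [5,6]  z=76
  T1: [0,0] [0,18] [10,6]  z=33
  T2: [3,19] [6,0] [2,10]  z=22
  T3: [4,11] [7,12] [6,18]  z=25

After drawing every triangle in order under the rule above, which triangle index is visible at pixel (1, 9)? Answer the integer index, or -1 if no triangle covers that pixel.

T0:
  2·area = 28  (B↔C swapped to make it positive)
  edge (10, 12)→(5, 6): d=(-5,-6) top-left  bias=+0
  edge (5, 6)→(8, 4): d=(3,-2) top-left  bias=+0
  edge (8, 4)→(10, 12): d=(2,8) right/bottom  bias=-1
    (3,2)@(7, 5): e=[17,1,10] → #
    (4,2)@(9, 5): e=[29,5,-6] → ·
    (3,3)@(7, 7): e=[7,7,14] → #
    (4,3)@(9, 7): e=[19,11,-2] → ·
    (3,4)@(7, 9): e=[-3,13,18] → ·
    (4,4)@(9, 9): e=[9,17,2] → #
    (4,5)@(9, 11): e=[-1,23,6] → ·
  covered (3 px):
    · · · · ·
    · · · · ·
    · · · # ·
    · · · # ·
    · · · · #
    · · · · ·
    · · · · ·
    · · · · ·
    · · · · ·
    · · · · ·
T1:
  2·area = 180  (B↔C swapped to make it positive)
  edge (0, 0)→(10, 6): d=(10,6) right/bottom  bias=-1
  edge (10, 6)→(0, 18): d=(-10,12) right/bottom  bias=-1
  edge (0, 18)→(0, 0): d=(0,-18) top-left  bias=+0
    (0,0)@(1, 1): e=[4,158,18] → #
    (1,0)@(3, 1): e=[-8,134,54] → ·
    (0,1)@(1, 3): e=[24,138,18] → #
    (1,1)@(3, 3): e=[12,114,54] → #
    (2,1)@(5, 3): e=[0,90,90] → ·  [on edge]
    (0,2)@(1, 5): e=[44,118,18] → #
    (2,2)@(5, 5): e=[20,70,90] → #
    (3,2)@(7, 5): e=[8,46,126] → #
    (4,2)@(9, 5): e=[-4,22,162] → ·
    (0,3)@(1, 7): e=[64,98,18] → #
    (4,3)@(9, 7): e=[16,2,162] → #
    (0,4)@(1, 9): e=[84,78,18] → #
  covered (22 px):
    # · · · ·
    # # · · ·
    # # # # ·
    # # # # #
    # # # # ·
    # # # · ·
    # # · · ·
    # · · · ·
    · · · · ·
    · · · · ·
T2:
  2·area = 46  (B↔C swapped to make it positive)
  edge (3, 19)→(2, 10): d=(-1,-9) top-left  bias=+0
  edge (2, 10)→(6, 0): d=(4,-10) top-left  bias=+0
  edge (6, 0)→(3, 19): d=(-3,19) right/bottom  bias=-1
    (0,0)@(1, 1): e=[0,-46,92] → ·  [on edge]
    (2,1)@(5, 3): e=[34,2,10] → #
    (3,1)@(7, 3): e=[52,22,-28] → ·
    (2,2)@(5, 5): e=[32,10,4] → #
    (3,2)@(7, 5): e=[50,30,-34] → ·
    (2,3)@(5, 7): e=[30,18,-2] → ·
    (1,4)@(3, 9): e=[10,6,30] → #
    (2,4)@(5, 9): e=[28,26,-8] → ·
    (1,5)@(3, 11): e=[8,14,24] → #
    (2,5)@(5, 11): e=[26,34,-14] → ·
    (1,6)@(3, 13): e=[6,22,18] → #
    (2,6)@(5, 13): e=[24,42,-20] → ·
    (1,9)@(3, 19): e=[0,46,0] → ·  [on edge]
  covered (7 px):
    · · · · ·
    · · # · ·
    · · # · ·
    · · · · ·
    · # · · ·
    · # · · ·
    · # · · ·
    · # · · ·
    · # · · ·
    · · · · ·
T3:
  2·area = 19
  edge (4, 11)→(7, 12): d=(3,1) right/bottom  bias=-1
  edge (7, 12)→(6, 18): d=(-1,6) right/bottom  bias=-1
  edge (6, 18)→(4, 11): d=(-2,-7) top-left  bias=+0
    (2,6)@(5, 13): e=[5,11,3] → #
    (3,6)@(7, 13): e=[3,-1,17] → ·
    (2,7)@(5, 15): e=[11,9,-1] → ·
  covered (1 px):
    · · · · ·
    · · · · ·
    · · · · ·
    · · · · ·
    · · · · ·
    · · · · ·
    · · # · ·
    · · · · ·
    · · · · ·
    · · · · ·

Z-buffer (winner per pixel, '.' = empty):
  1 . . . .
  1 1 2 . .
  1 1 2 1 .
  1 1 1 1 1
  1 2 1 1 0
  1 2 1 . .
  1 2 3 . .
  1 2 . . .
  . 2 . . .
  . . . . .

Final: -1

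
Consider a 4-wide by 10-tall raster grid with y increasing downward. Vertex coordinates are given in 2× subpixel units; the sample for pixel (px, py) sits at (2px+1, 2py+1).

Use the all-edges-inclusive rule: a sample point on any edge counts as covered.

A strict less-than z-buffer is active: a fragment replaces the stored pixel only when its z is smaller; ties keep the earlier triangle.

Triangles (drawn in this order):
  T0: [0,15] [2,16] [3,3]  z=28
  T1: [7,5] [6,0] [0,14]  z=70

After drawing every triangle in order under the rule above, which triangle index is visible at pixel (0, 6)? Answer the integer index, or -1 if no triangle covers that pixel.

T0:
  2·area = 27  (B↔C swapped to make it positive)
  edge (0, 15)→(3, 3): d=(3,-12) inclusive
  edge (3, 3)→(2, 16): d=(-1,13) inclusive
  edge (2, 16)→(0, 15): d=(-2,-1) inclusive
    (1,1)@(3, 3): e=[0,0,27] → #  [on edge]
    (2,1)@(5, 3): e=[24,-26,29] → ·
    (1,2)@(3, 5): e=[6,-2,23] → ·
    (0,5)@(1, 11): e=[0,18,9] → #  [on edge]
    (1,5)@(3, 11): e=[24,-8,11] → ·
    (0,6)@(1, 13): e=[6,16,5] → #
    (1,6)@(3, 13): e=[30,-10,7] → ·
    (0,7)@(1, 15): e=[12,14,1] → #
    (1,7)@(3, 15): e=[36,-12,3] → ·
    (0,8)@(1, 17): e=[18,12,-3] → ·
  covered (4 px):
    · · · ·
    · # · ·
    · · · ·
    · · · ·
    · · · ·
    # · · ·
    # · · ·
    # · · ·
    · · · ·
    · · · ·
T1:
  2·area = 44  (B↔C swapped to make it positive)
  edge (7, 5)→(0, 14): d=(-7,9) inclusive
  edge (0, 14)→(6, 0): d=(6,-14) inclusive
  edge (6, 0)→(7, 5): d=(1,5) inclusive
    (2,1)@(5, 3): e=[32,4,8] → #
    (3,1)@(7, 3): e=[14,32,-2] → ·
    (2,2)@(5, 5): e=[18,16,10] → #
    (3,2)@(7, 5): e=[0,44,0] → #  [on edge]
    (1,3)@(3, 7): e=[22,0,22] → #  [on edge]
    (3,3)@(7, 7): e=[-14,56,2] → ·
    (1,4)@(3, 9): e=[8,12,24] → #
    (2,4)@(5, 9): e=[-10,40,14] → ·
    (1,5)@(3, 11): e=[-6,24,26] → ·
  covered (6 px):
    · · · ·
    · · # ·
    · · # #
    · # # ·
    · # · ·
    · · · ·
    · · · ·
    · · · ·
    · · · ·
    · · · ·

Z-buffer (winner per pixel, '.' = empty):
  . . . .
  . 0 1 .
  . . 1 1
  . 1 1 .
  . 1 . .
  0 . . .
  0 . . .
  0 . . .
  . . . .
  . . . .

Result: 0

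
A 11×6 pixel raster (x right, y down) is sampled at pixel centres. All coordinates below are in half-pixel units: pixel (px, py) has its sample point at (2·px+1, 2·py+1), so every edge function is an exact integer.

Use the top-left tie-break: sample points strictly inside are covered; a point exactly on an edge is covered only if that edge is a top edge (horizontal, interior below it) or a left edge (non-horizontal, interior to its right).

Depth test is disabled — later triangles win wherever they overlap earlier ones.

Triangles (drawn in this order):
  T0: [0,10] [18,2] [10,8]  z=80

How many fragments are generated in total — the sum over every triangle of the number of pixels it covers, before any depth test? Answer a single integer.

T0:
  2·area = 44
  edge (0, 10)→(18, 2): d=(18,-8) top-left  bias=+0
  edge (18, 2)→(10, 8): d=(-8,6) right/bottom  bias=-1
  edge (10, 8)→(0, 10): d=(-10,2) right/bottom  bias=-1
    (6,2)@(13, 5): e=[14,6,24] → █
    (7,2)@(15, 5): e=[30,-6,20] → ·
    (3,3)@(7, 7): e=[2,26,16] → █
    (4,3)@(9, 7): e=[18,14,12] → █
    (5,3)@(11, 7): e=[34,2,8] → █
    (6,3)@(13, 7): e=[50,-10,4] → ·
    (7,3)@(15, 7): e=[66,-22,0] → ·  [on edge]
    (1,4)@(3, 9): e=[6,34,4] → █
    (2,4)@(5, 9): e=[22,22,0] → ·  [on edge]
    (3,4)@(7, 9): e=[38,10,-4] → ·
    (4,4)@(9, 9): e=[54,-2,-8] → ·
    (5,4)@(11, 9): e=[70,-14,-12] → ·
  covered (5 px):
    · · · · · · · · · · ·
    · · · · · · · · · · ·
    · · · · · · █ · · · ·
    · · · █ █ █ · · · · ·
    · █ · · · · · · · · ·
    · · · · · · · · · · ·

Result: 5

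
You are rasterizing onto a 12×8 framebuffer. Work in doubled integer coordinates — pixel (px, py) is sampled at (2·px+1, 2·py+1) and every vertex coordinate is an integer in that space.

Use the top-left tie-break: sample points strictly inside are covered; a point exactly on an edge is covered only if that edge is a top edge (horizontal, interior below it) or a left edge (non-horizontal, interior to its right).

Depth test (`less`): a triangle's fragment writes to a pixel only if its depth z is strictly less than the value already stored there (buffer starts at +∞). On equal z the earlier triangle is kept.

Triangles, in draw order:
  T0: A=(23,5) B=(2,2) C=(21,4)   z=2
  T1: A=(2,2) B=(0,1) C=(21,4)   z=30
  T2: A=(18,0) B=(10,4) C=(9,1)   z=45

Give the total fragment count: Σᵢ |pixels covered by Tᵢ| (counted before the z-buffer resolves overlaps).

T0:
  2·area = 15
  edge (23, 5)→(2, 2): d=(-21,-3) top-left  bias=+0
  edge (2, 2)→(21, 4): d=(19,2) right/bottom  bias=-1
  edge (21, 4)→(23, 5): d=(2,1) right/bottom  bias=-1
    (7,0)@(15, 1): e=[60,-45,0] → ·  [on edge]
    (4,1)@(9, 3): e=[0,5,10] → #  [on edge]
    (5,1)@(11, 3): e=[6,1,8] → #
    (6,1)@(13, 3): e=[12,-3,6] → ·
    (9,1)@(19, 3): e=[30,-15,0] → ·  [on edge]
    (4,2)@(9, 5): e=[-42,43,14] → ·
    (5,2)@(11, 5): e=[-36,39,12] → ·
    (11,2)@(23, 5): e=[0,15,0] → ·  [on edge]
  covered (2 px):
    · · · · · · · · · · · ·
    · · · · # # · · · · · ·
    · · · · · · · · · · · ·
    · · · · · · · · · · · ·
    · · · · · · · · · · · ·
    · · · · · · · · · · · ·
    · · · · · · · · · · · ·
    · · · · · · · · · · · ·
T1:
  2·area = 15
  edge (2, 2)→(0, 1): d=(-2,-1) top-left  bias=+0
  edge (0, 1)→(21, 4): d=(21,3) right/bottom  bias=-1
  edge (21, 4)→(2, 2): d=(-19,-2) top-left  bias=+0
    (6,1)@(13, 3): e=[9,3,3] → #
    (7,1)@(15, 3): e=[11,-3,7] → ·
    (6,2)@(13, 5): e=[5,45,-35] → ·
  covered (1 px):
    · · · · · · · · · · · ·
    · · · · · · # · · · · ·
    · · · · · · · · · · · ·
    · · · · · · · · · · · ·
    · · · · · · · · · · · ·
    · · · · · · · · · · · ·
    · · · · · · · · · · · ·
    · · · · · · · · · · · ·
T2:
  2·area = 28
  edge (18, 0)→(10, 4): d=(-8,4) right/bottom  bias=-1
  edge (10, 4)→(9, 1): d=(-1,-3) top-left  bias=+0
  edge (9, 1)→(18, 0): d=(9,-1) top-left  bias=+0
    (4,0)@(9, 1): e=[28,0,0] → #  [on edge]
    (5,0)@(11, 1): e=[20,6,2] → #
    (6,0)@(13, 1): e=[12,12,4] → #
    (7,0)@(15, 1): e=[4,18,6] → #
    (8,0)@(17, 1): e=[-4,24,8] → ·
    (4,1)@(9, 3): e=[12,-2,18] → ·
    (5,1)@(11, 3): e=[4,4,20] → #
    (6,1)@(13, 3): e=[-4,10,22] → ·
    (7,1)@(15, 3): e=[-12,16,24] → ·
    (5,2)@(11, 5): e=[-12,2,38] → ·
    (5,3)@(11, 7): e=[-28,0,56] → ·  [on edge]
    (6,6)@(13, 13): e=[-84,0,112] → ·  [on edge]
  covered (5 px):
    · · · · # # # # · · · ·
    · · · · · # · · · · · ·
    · · · · · · · · · · · ·
    · · · · · · · · · · · ·
    · · · · · · · · · · · ·
    · · · · · · · · · · · ·
    · · · · · · · · · · · ·
    · · · · · · · · · · · ·

Final: 8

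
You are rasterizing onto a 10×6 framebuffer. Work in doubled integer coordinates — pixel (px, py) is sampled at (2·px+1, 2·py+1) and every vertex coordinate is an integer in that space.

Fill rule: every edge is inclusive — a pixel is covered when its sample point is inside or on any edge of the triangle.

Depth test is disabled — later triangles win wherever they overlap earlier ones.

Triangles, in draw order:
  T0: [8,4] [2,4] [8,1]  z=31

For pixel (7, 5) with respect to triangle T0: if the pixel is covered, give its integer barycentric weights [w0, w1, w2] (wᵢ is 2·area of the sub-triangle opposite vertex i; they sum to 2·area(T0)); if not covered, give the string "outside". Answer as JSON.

T0:
  2·area = 18
  edge (8, 4)→(2, 4): d=(-6,0) inclusive
  edge (2, 4)→(8, 1): d=(6,-3) inclusive
  edge (8, 1)→(8, 4): d=(0,3) inclusive
    (2,1)@(5, 3): e=[6,3,9] → X
    (3,1)@(7, 3): e=[6,9,3] → X
    (4,1)@(9, 3): e=[6,15,-3] → .
    (2,2)@(5, 5): e=[-6,15,9] → .
    (3,2)@(7, 5): e=[-6,21,3] → .
  covered (2 px):
    . . . . . . . . . .
    . . X X . . . . . .
    . . . . . . . . . .
    . . . . . . . . . .
    . . . . . . . . . .
    . . . . . . . . . .

Final: "outside"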